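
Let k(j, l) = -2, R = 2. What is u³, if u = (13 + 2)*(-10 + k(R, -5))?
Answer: -5832000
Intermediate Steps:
u = -180 (u = (13 + 2)*(-10 - 2) = 15*(-12) = -180)
u³ = (-180)³ = -5832000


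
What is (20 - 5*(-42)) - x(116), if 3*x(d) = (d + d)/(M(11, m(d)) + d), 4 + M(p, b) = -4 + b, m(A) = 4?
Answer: 9631/42 ≈ 229.31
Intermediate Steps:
M(p, b) = -8 + b (M(p, b) = -4 + (-4 + b) = -8 + b)
x(d) = 2*d/(3*(-4 + d)) (x(d) = ((d + d)/((-8 + 4) + d))/3 = ((2*d)/(-4 + d))/3 = (2*d/(-4 + d))/3 = 2*d/(3*(-4 + d)))
(20 - 5*(-42)) - x(116) = (20 - 5*(-42)) - 2*116/(3*(-4 + 116)) = (20 + 210) - 2*116/(3*112) = 230 - 2*116/(3*112) = 230 - 1*29/42 = 230 - 29/42 = 9631/42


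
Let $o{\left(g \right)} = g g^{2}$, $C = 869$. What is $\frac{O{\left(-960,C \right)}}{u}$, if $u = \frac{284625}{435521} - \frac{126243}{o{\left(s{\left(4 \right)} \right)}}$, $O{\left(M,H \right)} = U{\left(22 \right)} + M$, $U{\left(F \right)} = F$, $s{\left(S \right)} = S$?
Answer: $\frac{26145196672}{54963261603} \approx 0.47569$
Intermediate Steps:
$o{\left(g \right)} = g^{3}$
$O{\left(M,H \right)} = 22 + M$
$u = - \frac{54963261603}{27873344}$ ($u = \frac{284625}{435521} - \frac{126243}{4^{3}} = 284625 \cdot \frac{1}{435521} - \frac{126243}{64} = \frac{284625}{435521} - \frac{126243}{64} = - \frac{54963261603}{27873344} \approx -1971.9$)
$\frac{O{\left(-960,C \right)}}{u} = \frac{22 - 960}{- \frac{54963261603}{27873344}} = \left(-938\right) \left(- \frac{27873344}{54963261603}\right) = \frac{26145196672}{54963261603}$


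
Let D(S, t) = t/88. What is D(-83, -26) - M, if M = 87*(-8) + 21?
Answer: 29687/44 ≈ 674.70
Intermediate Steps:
M = -675 (M = -696 + 21 = -675)
D(S, t) = t/88 (D(S, t) = t*(1/88) = t/88)
D(-83, -26) - M = (1/88)*(-26) - 1*(-675) = -13/44 + 675 = 29687/44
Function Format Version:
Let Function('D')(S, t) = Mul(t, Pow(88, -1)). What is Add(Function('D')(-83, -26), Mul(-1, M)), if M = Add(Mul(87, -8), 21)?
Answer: Rational(29687, 44) ≈ 674.70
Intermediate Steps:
M = -675 (M = Add(-696, 21) = -675)
Function('D')(S, t) = Mul(Rational(1, 88), t) (Function('D')(S, t) = Mul(t, Rational(1, 88)) = Mul(Rational(1, 88), t))
Add(Function('D')(-83, -26), Mul(-1, M)) = Add(Mul(Rational(1, 88), -26), Mul(-1, -675)) = Add(Rational(-13, 44), 675) = Rational(29687, 44)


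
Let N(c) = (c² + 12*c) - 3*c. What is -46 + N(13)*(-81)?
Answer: -23212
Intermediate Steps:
N(c) = c² + 9*c
-46 + N(13)*(-81) = -46 + (13*(9 + 13))*(-81) = -46 + (13*22)*(-81) = -46 + 286*(-81) = -46 - 23166 = -23212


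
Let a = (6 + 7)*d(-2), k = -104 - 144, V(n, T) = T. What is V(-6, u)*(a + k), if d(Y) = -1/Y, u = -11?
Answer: 5313/2 ≈ 2656.5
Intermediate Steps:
k = -248
a = 13/2 (a = (6 + 7)*(-1/(-2)) = 13*(-1*(-½)) = 13*(½) = 13/2 ≈ 6.5000)
V(-6, u)*(a + k) = -11*(13/2 - 248) = -11*(-483/2) = 5313/2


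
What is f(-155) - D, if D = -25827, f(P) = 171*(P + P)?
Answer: -27183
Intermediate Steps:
f(P) = 342*P (f(P) = 171*(2*P) = 342*P)
f(-155) - D = 342*(-155) - 1*(-25827) = -53010 + 25827 = -27183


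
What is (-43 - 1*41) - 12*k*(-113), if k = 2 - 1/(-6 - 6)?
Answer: 2741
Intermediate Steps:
k = 25/12 (k = 2 - 1/(-12) = 2 - 1*(-1/12) = 2 + 1/12 = 25/12 ≈ 2.0833)
(-43 - 1*41) - 12*k*(-113) = (-43 - 1*41) - 12*25/12*(-113) = (-43 - 41) - 25*(-113) = -84 + 2825 = 2741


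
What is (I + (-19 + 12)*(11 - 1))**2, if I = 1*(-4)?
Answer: 5476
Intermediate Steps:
I = -4
(I + (-19 + 12)*(11 - 1))**2 = (-4 + (-19 + 12)*(11 - 1))**2 = (-4 - 7*10)**2 = (-4 - 70)**2 = (-74)**2 = 5476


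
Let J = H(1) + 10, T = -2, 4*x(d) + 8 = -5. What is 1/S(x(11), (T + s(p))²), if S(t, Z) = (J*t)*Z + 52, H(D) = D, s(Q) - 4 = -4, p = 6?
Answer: -1/91 ≈ -0.010989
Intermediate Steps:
s(Q) = 0 (s(Q) = 4 - 4 = 0)
x(d) = -13/4 (x(d) = -2 + (¼)*(-5) = -2 - 5/4 = -13/4)
J = 11 (J = 1 + 10 = 11)
S(t, Z) = 52 + 11*Z*t (S(t, Z) = (11*t)*Z + 52 = 11*Z*t + 52 = 52 + 11*Z*t)
1/S(x(11), (T + s(p))²) = 1/(52 + 11*(-2 + 0)²*(-13/4)) = 1/(52 + 11*(-2)²*(-13/4)) = 1/(52 + 11*4*(-13/4)) = 1/(52 - 143) = 1/(-91) = -1/91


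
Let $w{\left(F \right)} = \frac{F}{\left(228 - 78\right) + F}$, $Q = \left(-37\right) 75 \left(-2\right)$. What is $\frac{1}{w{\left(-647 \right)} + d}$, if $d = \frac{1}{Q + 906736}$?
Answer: $\frac{453406142}{590249539} \approx 0.76816$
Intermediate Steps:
$Q = 5550$ ($Q = \left(-2775\right) \left(-2\right) = 5550$)
$w{\left(F \right)} = \frac{F}{150 + F}$
$d = \frac{1}{912286}$ ($d = \frac{1}{5550 + 906736} = \frac{1}{912286} \approx 1.0961 \cdot 10^{-6}$)
$\frac{1}{w{\left(-647 \right)} + d} = \frac{1}{- \frac{647}{150 - 647} + \frac{1}{912286}} = \frac{1}{- \frac{647}{-497} + \frac{1}{912286}} = \frac{1}{\left(-647\right) \left(- \frac{1}{497}\right) + \frac{1}{912286}} = \frac{1}{\frac{647}{497} + \frac{1}{912286}} = \frac{1}{\frac{590249539}{453406142}} = \frac{453406142}{590249539}$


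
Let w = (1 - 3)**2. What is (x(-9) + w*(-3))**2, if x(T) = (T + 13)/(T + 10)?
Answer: 64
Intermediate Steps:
w = 4 (w = (-2)**2 = 4)
x(T) = (13 + T)/(10 + T)
(x(-9) + w*(-3))**2 = ((13 - 9)/(10 - 9) + 4*(-3))**2 = (4/1 - 12)**2 = (1*4 - 12)**2 = (4 - 12)**2 = (-8)**2 = 64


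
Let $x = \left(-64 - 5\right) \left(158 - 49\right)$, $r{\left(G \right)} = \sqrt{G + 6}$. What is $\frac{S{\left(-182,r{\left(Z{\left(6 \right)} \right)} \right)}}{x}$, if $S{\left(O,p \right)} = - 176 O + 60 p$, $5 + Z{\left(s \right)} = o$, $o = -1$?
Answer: $- \frac{32032}{7521} \approx -4.259$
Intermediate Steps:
$Z{\left(s \right)} = -6$ ($Z{\left(s \right)} = -5 - 1 = -6$)
$r{\left(G \right)} = \sqrt{6 + G}$
$x = -7521$ ($x = \left(-64 - 5\right) 109 = \left(-69\right) 109 = -7521$)
$\frac{S{\left(-182,r{\left(Z{\left(6 \right)} \right)} \right)}}{x} = \frac{\left(-176\right) \left(-182\right) + 60 \sqrt{6 - 6}}{-7521} = \left(32032 + 60 \sqrt{0}\right) \left(- \frac{1}{7521}\right) = \left(32032 + 60 \cdot 0\right) \left(- \frac{1}{7521}\right) = \left(32032 + 0\right) \left(- \frac{1}{7521}\right) = 32032 \left(- \frac{1}{7521}\right) = - \frac{32032}{7521}$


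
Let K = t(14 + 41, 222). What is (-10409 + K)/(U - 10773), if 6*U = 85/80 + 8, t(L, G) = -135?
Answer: 1012224/1034063 ≈ 0.97888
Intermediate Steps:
K = -135
U = 145/96 (U = (85/80 + 8)/6 = (85*(1/80) + 8)/6 = (17/16 + 8)/6 = (⅙)*(145/16) = 145/96 ≈ 1.5104)
(-10409 + K)/(U - 10773) = (-10409 - 135)/(145/96 - 10773) = -10544/(-1034063/96) = -10544*(-96/1034063) = 1012224/1034063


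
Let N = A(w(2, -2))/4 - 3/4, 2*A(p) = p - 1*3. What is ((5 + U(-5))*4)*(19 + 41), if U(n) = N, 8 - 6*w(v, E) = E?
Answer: 980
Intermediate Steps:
w(v, E) = 4/3 - E/6
A(p) = -3/2 + p/2 (A(p) = (p - 1*3)/2 = (p - 3)/2 = (-3 + p)/2 = -3/2 + p/2)
N = -11/12 (N = (-3/2 + (4/3 - ⅙*(-2))/2)/4 - 3/4 = (-3/2 + (4/3 + ⅓)/2)*(¼) - 3*¼ = (-3/2 + (½)*(5/3))*(¼) - ¾ = (-3/2 + ⅚)*(¼) - ¾ = -⅔*¼ - ¾ = -⅙ - ¾ = -11/12 ≈ -0.91667)
U(n) = -11/12
((5 + U(-5))*4)*(19 + 41) = ((5 - 11/12)*4)*(19 + 41) = ((49/12)*4)*60 = (49/3)*60 = 980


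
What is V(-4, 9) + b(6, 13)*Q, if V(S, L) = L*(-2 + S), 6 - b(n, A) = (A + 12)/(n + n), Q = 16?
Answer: 26/3 ≈ 8.6667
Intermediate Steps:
b(n, A) = 6 - (12 + A)/(2*n) (b(n, A) = 6 - (A + 12)/(n + n) = 6 - (12 + A)/(2*n))
V(-4, 9) + b(6, 13)*Q = 9*(-2 - 4) + ((½)*(-12 - 1*13 + 12*6)/6)*16 = 9*(-6) + ((½)*(⅙)*(-12 - 13 + 72))*16 = -54 + ((½)*(⅙)*47)*16 = -54 + (47/12)*16 = -54 + 188/3 = 26/3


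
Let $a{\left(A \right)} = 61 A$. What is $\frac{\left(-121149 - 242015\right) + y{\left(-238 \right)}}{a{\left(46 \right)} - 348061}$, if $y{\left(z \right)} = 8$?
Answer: $\frac{121052}{115085} \approx 1.0518$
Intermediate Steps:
$\frac{\left(-121149 - 242015\right) + y{\left(-238 \right)}}{a{\left(46 \right)} - 348061} = \frac{\left(-121149 - 242015\right) + 8}{61 \cdot 46 - 348061} = \frac{\left(-121149 - 242015\right) + 8}{2806 - 348061} = \frac{-363164 + 8}{-345255} = \left(-363156\right) \left(- \frac{1}{345255}\right) = \frac{121052}{115085}$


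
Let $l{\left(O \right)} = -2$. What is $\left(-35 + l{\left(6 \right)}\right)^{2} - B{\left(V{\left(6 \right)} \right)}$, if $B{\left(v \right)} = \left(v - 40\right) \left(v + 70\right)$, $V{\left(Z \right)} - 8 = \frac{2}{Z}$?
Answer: $\frac{34646}{9} \approx 3849.6$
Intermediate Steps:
$V{\left(Z \right)} = 8 + \frac{2}{Z}$
$B{\left(v \right)} = \left(-40 + v\right) \left(70 + v\right)$
$\left(-35 + l{\left(6 \right)}\right)^{2} - B{\left(V{\left(6 \right)} \right)} = \left(-35 - 2\right)^{2} - \left(-2800 + \left(8 + \frac{2}{6}\right)^{2} + 30 \left(8 + \frac{2}{6}\right)\right) = \left(-37\right)^{2} - \left(-2800 + \left(8 + 2 \cdot \frac{1}{6}\right)^{2} + 30 \left(8 + 2 \cdot \frac{1}{6}\right)\right) = 1369 - \left(-2800 + \left(8 + \frac{1}{3}\right)^{2} + 30 \left(8 + \frac{1}{3}\right)\right) = 1369 - \left(-2800 + \left(\frac{25}{3}\right)^{2} + 30 \cdot \frac{25}{3}\right) = 1369 - \left(-2800 + \frac{625}{9} + 250\right) = 1369 - - \frac{22325}{9} = 1369 + \frac{22325}{9} = \frac{34646}{9}$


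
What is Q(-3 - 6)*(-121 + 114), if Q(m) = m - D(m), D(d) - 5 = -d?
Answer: 161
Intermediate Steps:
D(d) = 5 - d
Q(m) = -5 + 2*m (Q(m) = m - (5 - m) = m + (-5 + m) = -5 + 2*m)
Q(-3 - 6)*(-121 + 114) = (-5 + 2*(-3 - 6))*(-121 + 114) = (-5 + 2*(-9))*(-7) = (-5 - 18)*(-7) = -23*(-7) = 161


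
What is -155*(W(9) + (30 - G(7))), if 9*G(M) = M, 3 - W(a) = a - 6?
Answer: -40765/9 ≈ -4529.4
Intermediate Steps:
W(a) = 9 - a (W(a) = 3 - (a - 6) = 3 - (-6 + a) = 3 + (6 - a) = 9 - a)
G(M) = M/9
-155*(W(9) + (30 - G(7))) = -155*((9 - 1*9) + (30 - 7/9)) = -155*((9 - 9) + (30 - 1*7/9)) = -155*(0 + (30 - 7/9)) = -155*(0 + 263/9) = -155*263/9 = -40765/9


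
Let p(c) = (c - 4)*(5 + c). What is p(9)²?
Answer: 4900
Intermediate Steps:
p(c) = (-4 + c)*(5 + c)
p(9)² = (-20 + 9 + 9²)² = (-20 + 9 + 81)² = 70² = 4900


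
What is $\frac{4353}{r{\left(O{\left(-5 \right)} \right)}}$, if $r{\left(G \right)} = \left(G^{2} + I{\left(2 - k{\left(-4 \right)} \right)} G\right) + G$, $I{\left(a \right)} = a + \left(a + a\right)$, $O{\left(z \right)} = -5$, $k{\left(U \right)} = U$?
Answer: $- \frac{4353}{70} \approx -62.186$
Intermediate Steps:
$I{\left(a \right)} = 3 a$ ($I{\left(a \right)} = a + 2 a = 3 a$)
$r{\left(G \right)} = G^{2} + 19 G$ ($r{\left(G \right)} = \left(G^{2} + 3 \left(2 - -4\right) G\right) + G = \left(G^{2} + 3 \left(2 + 4\right) G\right) + G = \left(G^{2} + 3 \cdot 6 G\right) + G = \left(G^{2} + 18 G\right) + G = G^{2} + 19 G$)
$\frac{4353}{r{\left(O{\left(-5 \right)} \right)}} = \frac{4353}{\left(-5\right) \left(19 - 5\right)} = \frac{4353}{\left(-5\right) 14} = \frac{4353}{-70} = 4353 \left(- \frac{1}{70}\right) = - \frac{4353}{70}$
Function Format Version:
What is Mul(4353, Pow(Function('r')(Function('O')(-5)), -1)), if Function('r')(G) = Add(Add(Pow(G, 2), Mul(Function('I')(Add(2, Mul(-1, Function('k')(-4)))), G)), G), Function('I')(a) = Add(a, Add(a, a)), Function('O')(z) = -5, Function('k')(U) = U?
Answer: Rational(-4353, 70) ≈ -62.186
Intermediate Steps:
Function('I')(a) = Mul(3, a) (Function('I')(a) = Add(a, Mul(2, a)) = Mul(3, a))
Function('r')(G) = Add(Pow(G, 2), Mul(19, G)) (Function('r')(G) = Add(Add(Pow(G, 2), Mul(Mul(3, Add(2, Mul(-1, -4))), G)), G) = Add(Add(Pow(G, 2), Mul(Mul(3, Add(2, 4)), G)), G) = Add(Add(Pow(G, 2), Mul(Mul(3, 6), G)), G) = Add(Add(Pow(G, 2), Mul(18, G)), G) = Add(Pow(G, 2), Mul(19, G)))
Mul(4353, Pow(Function('r')(Function('O')(-5)), -1)) = Mul(4353, Pow(Mul(-5, Add(19, -5)), -1)) = Mul(4353, Pow(Mul(-5, 14), -1)) = Mul(4353, Pow(-70, -1)) = Mul(4353, Rational(-1, 70)) = Rational(-4353, 70)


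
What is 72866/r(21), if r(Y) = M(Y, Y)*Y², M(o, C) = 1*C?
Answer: 72866/9261 ≈ 7.8680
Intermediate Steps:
M(o, C) = C
r(Y) = Y³ (r(Y) = Y*Y² = Y³)
72866/r(21) = 72866/(21³) = 72866/9261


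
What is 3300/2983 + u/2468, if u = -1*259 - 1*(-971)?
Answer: 2567074/1840511 ≈ 1.3948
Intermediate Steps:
u = 712 (u = -259 + 971 = 712)
3300/2983 + u/2468 = 3300/2983 + 712/2468 = 3300*(1/2983) + 712*(1/2468) = 3300/2983 + 178/617 = 2567074/1840511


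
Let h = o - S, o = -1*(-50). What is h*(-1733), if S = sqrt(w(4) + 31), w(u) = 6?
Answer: -86650 + 1733*sqrt(37) ≈ -76109.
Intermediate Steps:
o = 50
S = sqrt(37) (S = sqrt(6 + 31) = sqrt(37) ≈ 6.0828)
h = 50 - sqrt(37) ≈ 43.917
h*(-1733) = (50 - sqrt(37))*(-1733) = -86650 + 1733*sqrt(37)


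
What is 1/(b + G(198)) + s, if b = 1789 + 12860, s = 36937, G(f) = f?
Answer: 548403640/14847 ≈ 36937.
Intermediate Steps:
b = 14649
1/(b + G(198)) + s = 1/(14649 + 198) + 36937 = 1/14847 + 36937 = 548403640/14847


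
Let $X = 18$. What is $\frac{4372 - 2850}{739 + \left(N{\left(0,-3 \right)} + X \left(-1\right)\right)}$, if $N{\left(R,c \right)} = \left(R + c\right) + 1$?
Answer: $\frac{1522}{719} \approx 2.1168$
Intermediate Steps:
$N{\left(R,c \right)} = 1 + R + c$
$\frac{4372 - 2850}{739 + \left(N{\left(0,-3 \right)} + X \left(-1\right)\right)} = \frac{4372 - 2850}{739 + \left(\left(1 + 0 - 3\right) + 18 \left(-1\right)\right)} = \frac{1522}{739 - 20} = \frac{1522}{719}$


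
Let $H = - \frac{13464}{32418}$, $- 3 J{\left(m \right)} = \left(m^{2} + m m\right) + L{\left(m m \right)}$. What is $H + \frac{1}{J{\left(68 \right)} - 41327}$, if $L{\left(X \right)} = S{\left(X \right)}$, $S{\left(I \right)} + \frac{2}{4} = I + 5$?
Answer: $- \frac{68748542}{165520905} \approx -0.41535$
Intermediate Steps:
$S{\left(I \right)} = \frac{9}{2} + I$ ($S{\left(I \right)} = - \frac{1}{2} + \left(I + 5\right) = - \frac{1}{2} + \left(5 + I\right) = \frac{9}{2} + I$)
$L{\left(X \right)} = \frac{9}{2} + X$
$J{\left(m \right)} = - \frac{3}{2} - m^{2}$ ($J{\left(m \right)} = - \frac{\left(m^{2} + m m\right) + \left(\frac{9}{2} + m m\right)}{3} = - \frac{\left(m^{2} + m^{2}\right) + \left(\frac{9}{2} + m^{2}\right)}{3} = - \frac{2 m^{2} + \left(\frac{9}{2} + m^{2}\right)}{3} = - \frac{\frac{9}{2} + 3 m^{2}}{3} = - \frac{3}{2} - m^{2}$)
$H = - \frac{748}{1801}$ ($H = \left(-13464\right) \frac{1}{32418} = - \frac{748}{1801} \approx -0.41532$)
$H + \frac{1}{J{\left(68 \right)} - 41327} = - \frac{748}{1801} + \frac{1}{\left(- \frac{3}{2} - 68^{2}\right) - 41327} = - \frac{748}{1801} + \frac{1}{\left(- \frac{3}{2} - 4624\right) - 41327} = - \frac{748}{1801} + \frac{1}{- \frac{9251}{2} - 41327} = - \frac{748}{1801} + \frac{1}{- \frac{91905}{2}} = - \frac{748}{1801} - \frac{2}{91905} = - \frac{68748542}{165520905}$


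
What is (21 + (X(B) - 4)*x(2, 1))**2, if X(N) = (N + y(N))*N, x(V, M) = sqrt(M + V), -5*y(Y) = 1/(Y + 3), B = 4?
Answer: 1059393/1225 + 2496*sqrt(3)/5 ≈ 1729.5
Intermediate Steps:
y(Y) = -1/(5*(3 + Y)) (y(Y) = -1/(5*(Y + 3)) = -1/(5*(3 + Y)))
X(N) = N*(N - 1/(15 + 5*N)) (X(N) = (N - 1/(15 + 5*N))*N = N*(N - 1/(15 + 5*N)))
(21 + (X(B) - 4)*x(2, 1))**2 = (21 + ((1/5)*4*(-1 + 5*4*(3 + 4))/(3 + 4) - 4)*sqrt(1 + 2))**2 = (21 + ((1/5)*4*(-1 + 5*4*7)/7 - 4)*sqrt(3))**2 = (21 + ((1/5)*4*(1/7)*(-1 + 140) - 4)*sqrt(3))**2 = (21 + ((1/5)*4*(1/7)*139 - 4)*sqrt(3))**2 = (21 + (556/35 - 4)*sqrt(3))**2 = (21 + 416*sqrt(3)/35)**2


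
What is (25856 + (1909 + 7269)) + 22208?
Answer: 57242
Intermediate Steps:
(25856 + (1909 + 7269)) + 22208 = (25856 + 9178) + 22208 = 35034 + 22208 = 57242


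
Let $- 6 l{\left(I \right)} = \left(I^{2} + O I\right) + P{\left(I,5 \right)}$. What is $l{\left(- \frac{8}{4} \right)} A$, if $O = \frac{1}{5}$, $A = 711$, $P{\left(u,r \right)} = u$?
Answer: $- \frac{948}{5} \approx -189.6$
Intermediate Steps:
$O = \frac{1}{5} \approx 0.2$
$l{\left(I \right)} = - \frac{I}{5} - \frac{I^{2}}{6}$ ($l{\left(I \right)} = - \frac{\left(I^{2} + \frac{I}{5}\right) + I}{6} = - \frac{I^{2} + \frac{6 I}{5}}{6} = - \frac{I}{5} - \frac{I^{2}}{6}$)
$l{\left(- \frac{8}{4} \right)} A = \frac{- \frac{8}{4} \left(-6 - 5 \left(- \frac{8}{4}\right)\right)}{30} \cdot 711 = \frac{\left(-8\right) \frac{1}{4} \left(-6 - 5 \left(\left(-8\right) \frac{1}{4}\right)\right)}{30} \cdot 711 = \frac{1}{30} \left(-2\right) \left(-6 - -10\right) 711 = \frac{1}{30} \left(-2\right) \left(-6 + 10\right) 711 = \frac{1}{30} \left(-2\right) 4 \cdot 711 = \left(- \frac{4}{15}\right) 711 = - \frac{948}{5}$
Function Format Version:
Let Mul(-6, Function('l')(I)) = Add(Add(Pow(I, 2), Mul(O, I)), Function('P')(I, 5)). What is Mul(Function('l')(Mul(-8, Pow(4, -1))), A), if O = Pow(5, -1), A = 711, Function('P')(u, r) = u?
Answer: Rational(-948, 5) ≈ -189.60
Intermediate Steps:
O = Rational(1, 5) ≈ 0.20000
Function('l')(I) = Add(Mul(Rational(-1, 5), I), Mul(Rational(-1, 6), Pow(I, 2))) (Function('l')(I) = Mul(Rational(-1, 6), Add(Add(Pow(I, 2), Mul(Rational(1, 5), I)), I)) = Mul(Rational(-1, 6), Add(Pow(I, 2), Mul(Rational(6, 5), I))) = Add(Mul(Rational(-1, 5), I), Mul(Rational(-1, 6), Pow(I, 2))))
Mul(Function('l')(Mul(-8, Pow(4, -1))), A) = Mul(Mul(Rational(1, 30), Mul(-8, Pow(4, -1)), Add(-6, Mul(-5, Mul(-8, Pow(4, -1))))), 711) = Mul(Mul(Rational(1, 30), Mul(-8, Rational(1, 4)), Add(-6, Mul(-5, Mul(-8, Rational(1, 4))))), 711) = Mul(Mul(Rational(1, 30), -2, Add(-6, Mul(-5, -2))), 711) = Mul(Mul(Rational(1, 30), -2, Add(-6, 10)), 711) = Mul(Mul(Rational(1, 30), -2, 4), 711) = Mul(Rational(-4, 15), 711) = Rational(-948, 5)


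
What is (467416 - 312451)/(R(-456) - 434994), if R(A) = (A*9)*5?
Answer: -51655/151838 ≈ -0.34020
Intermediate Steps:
R(A) = 45*A (R(A) = (9*A)*5 = 45*A)
(467416 - 312451)/(R(-456) - 434994) = (467416 - 312451)/(45*(-456) - 434994) = 154965/(-20520 - 434994) = 154965/(-455514) = 154965*(-1/455514) = -51655/151838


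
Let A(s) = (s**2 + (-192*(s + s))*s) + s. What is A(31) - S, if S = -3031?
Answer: -365001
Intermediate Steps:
A(s) = s - 383*s**2 (A(s) = (s**2 + (-384*s)*s) + s = (s**2 - 384*s**2) + s = -383*s**2 + s = s - 383*s**2)
A(31) - S = 31*(1 - 383*31) - 1*(-3031) = 31*(1 - 11873) + 3031 = 31*(-11872) + 3031 = -368032 + 3031 = -365001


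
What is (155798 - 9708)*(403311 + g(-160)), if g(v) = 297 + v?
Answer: 58939718320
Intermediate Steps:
(155798 - 9708)*(403311 + g(-160)) = (155798 - 9708)*(403311 + (297 - 160)) = 146090*(403311 + 137) = 146090*403448 = 58939718320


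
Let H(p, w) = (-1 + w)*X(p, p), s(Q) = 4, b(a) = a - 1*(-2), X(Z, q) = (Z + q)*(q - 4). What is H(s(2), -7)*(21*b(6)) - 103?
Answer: -103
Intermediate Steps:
X(Z, q) = (-4 + q)*(Z + q) (X(Z, q) = (Z + q)*(-4 + q) = (-4 + q)*(Z + q))
b(a) = 2 + a (b(a) = a + 2 = 2 + a)
H(p, w) = (-1 + w)*(-8*p + 2*p²) (H(p, w) = (-1 + w)*(p² - 4*p - 4*p + p*p) = (-1 + w)*(p² - 4*p - 4*p + p²) = (-1 + w)*(-8*p + 2*p²))
H(s(2), -7)*(21*b(6)) - 103 = (2*4*(-1 - 7)*(-4 + 4))*(21*(2 + 6)) - 103 = (2*4*(-8)*0)*(21*8) - 103 = 0*168 - 103 = 0 - 103 = -103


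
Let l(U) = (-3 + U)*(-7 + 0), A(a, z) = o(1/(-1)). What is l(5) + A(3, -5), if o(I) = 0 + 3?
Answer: -11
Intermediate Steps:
o(I) = 3
A(a, z) = 3
l(U) = 21 - 7*U (l(U) = (-3 + U)*(-7) = 21 - 7*U)
l(5) + A(3, -5) = (21 - 7*5) + 3 = (21 - 35) + 3 = -14 + 3 = -11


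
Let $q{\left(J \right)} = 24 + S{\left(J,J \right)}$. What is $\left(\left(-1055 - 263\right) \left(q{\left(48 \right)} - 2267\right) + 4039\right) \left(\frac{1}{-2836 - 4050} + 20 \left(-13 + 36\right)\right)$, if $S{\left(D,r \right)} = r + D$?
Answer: $\frac{8976181180815}{6886} \approx 1.3035 \cdot 10^{9}$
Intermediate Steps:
$S{\left(D,r \right)} = D + r$
$q{\left(J \right)} = 24 + 2 J$ ($q{\left(J \right)} = 24 + \left(J + J\right) = 24 + 2 J$)
$\left(\left(-1055 - 263\right) \left(q{\left(48 \right)} - 2267\right) + 4039\right) \left(\frac{1}{-2836 - 4050} + 20 \left(-13 + 36\right)\right) = \left(\left(-1055 - 263\right) \left(\left(24 + 2 \cdot 48\right) - 2267\right) + 4039\right) \left(\frac{1}{-2836 - 4050} + 20 \left(-13 + 36\right)\right) = \left(- 1318 \left(\left(24 + 96\right) - 2267\right) + 4039\right) \left(\frac{1}{-6886} + 20 \cdot 23\right) = \left(- 1318 \left(120 - 2267\right) + 4039\right) \left(- \frac{1}{6886} + 460\right) = \left(\left(-1318\right) \left(-2147\right) + 4039\right) \frac{3167559}{6886} = \left(2829746 + 4039\right) \frac{3167559}{6886} = 2833785 \cdot \frac{3167559}{6886} = \frac{8976181180815}{6886}$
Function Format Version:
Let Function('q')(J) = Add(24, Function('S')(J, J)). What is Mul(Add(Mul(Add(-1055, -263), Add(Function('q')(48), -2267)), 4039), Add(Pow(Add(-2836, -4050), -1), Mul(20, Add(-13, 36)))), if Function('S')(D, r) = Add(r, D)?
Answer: Rational(8976181180815, 6886) ≈ 1.3035e+9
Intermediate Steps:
Function('S')(D, r) = Add(D, r)
Function('q')(J) = Add(24, Mul(2, J)) (Function('q')(J) = Add(24, Add(J, J)) = Add(24, Mul(2, J)))
Mul(Add(Mul(Add(-1055, -263), Add(Function('q')(48), -2267)), 4039), Add(Pow(Add(-2836, -4050), -1), Mul(20, Add(-13, 36)))) = Mul(Add(Mul(Add(-1055, -263), Add(Add(24, Mul(2, 48)), -2267)), 4039), Add(Pow(Add(-2836, -4050), -1), Mul(20, Add(-13, 36)))) = Mul(Add(Mul(-1318, Add(Add(24, 96), -2267)), 4039), Add(Pow(-6886, -1), Mul(20, 23))) = Mul(Add(Mul(-1318, Add(120, -2267)), 4039), Add(Rational(-1, 6886), 460)) = Mul(Add(Mul(-1318, -2147), 4039), Rational(3167559, 6886)) = Mul(Add(2829746, 4039), Rational(3167559, 6886)) = Mul(2833785, Rational(3167559, 6886)) = Rational(8976181180815, 6886)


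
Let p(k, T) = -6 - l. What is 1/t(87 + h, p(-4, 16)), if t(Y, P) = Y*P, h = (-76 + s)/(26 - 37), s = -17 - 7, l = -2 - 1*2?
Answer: -11/2114 ≈ -0.0052034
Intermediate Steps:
l = -4 (l = -2 - 2 = -4)
s = -24
p(k, T) = -2 (p(k, T) = -6 - 1*(-4) = -6 + 4 = -2)
h = 100/11 (h = (-76 - 24)/(26 - 37) = -100/(-11) = -100*(-1/11) = 100/11 ≈ 9.0909)
t(Y, P) = P*Y
1/t(87 + h, p(-4, 16)) = 1/(-2*(87 + 100/11)) = 1/(-2*1057/11) = 1/(-2114/11) = -11/2114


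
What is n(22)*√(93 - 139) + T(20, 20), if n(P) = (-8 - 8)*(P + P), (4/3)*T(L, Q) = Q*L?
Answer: 300 - 704*I*√46 ≈ 300.0 - 4774.8*I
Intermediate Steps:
T(L, Q) = 3*L*Q/4 (T(L, Q) = 3*(Q*L)/4 = 3*(L*Q)/4 = 3*L*Q/4)
n(P) = -32*P
n(22)*√(93 - 139) + T(20, 20) = (-32*22)*√(93 - 139) + (¾)*20*20 = -704*I*√46 + 300 = 300 - 704*I*√46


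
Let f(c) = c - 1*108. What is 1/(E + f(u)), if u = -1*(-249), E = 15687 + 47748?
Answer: 1/63576 ≈ 1.5729e-5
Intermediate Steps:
E = 63435
u = 249
f(c) = -108 + c (f(c) = c - 108 = -108 + c)
1/(E + f(u)) = 1/(63435 + (-108 + 249)) = 1/(63435 + 141) = 1/63576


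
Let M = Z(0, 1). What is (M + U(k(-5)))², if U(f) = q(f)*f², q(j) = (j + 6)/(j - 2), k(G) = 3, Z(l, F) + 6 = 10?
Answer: 7225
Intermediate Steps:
Z(l, F) = 4 (Z(l, F) = -6 + 10 = 4)
q(j) = (6 + j)/(-2 + j)
U(f) = f²*(6 + f)/(-2 + f) (U(f) = ((6 + f)/(-2 + f))*f² = f²*(6 + f)/(-2 + f))
M = 4
(M + U(k(-5)))² = (4 + 3²*(6 + 3)/(-2 + 3))² = (4 + 9*9/1)² = (4 + 9*1*9)² = (4 + 81)² = 85² = 7225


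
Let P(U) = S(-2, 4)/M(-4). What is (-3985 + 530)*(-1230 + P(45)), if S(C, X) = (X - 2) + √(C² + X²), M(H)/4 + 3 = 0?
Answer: 25501355/6 + 3455*√5/6 ≈ 4.2515e+6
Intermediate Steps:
M(H) = -12 (M(H) = -12 + 4*0 = -12 + 0 = -12)
S(C, X) = -2 + X + √(C² + X²) (S(C, X) = (-2 + X) + √(C² + X²) = -2 + X + √(C² + X²))
P(U) = -⅙ - √5/6 (P(U) = (-2 + 4 + √((-2)² + 4²))/(-12) = (-2 + 4 + √(4 + 16))*(-1/12) = (-2 + 4 + √20)*(-1/12) = (-2 + 4 + 2*√5)*(-1/12) = (2 + 2*√5)*(-1/12) = -⅙ - √5/6)
(-3985 + 530)*(-1230 + P(45)) = (-3985 + 530)*(-1230 + (-⅙ - √5/6)) = -3455*(-7381/6 - √5/6) = 25501355/6 + 3455*√5/6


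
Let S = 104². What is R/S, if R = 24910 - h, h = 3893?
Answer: 21017/10816 ≈ 1.9431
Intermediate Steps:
S = 10816
R = 21017 (R = 24910 - 1*3893 = 24910 - 3893 = 21017)
R/S = 21017/10816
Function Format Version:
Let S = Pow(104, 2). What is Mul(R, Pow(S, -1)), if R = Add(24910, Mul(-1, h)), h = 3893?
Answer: Rational(21017, 10816) ≈ 1.9431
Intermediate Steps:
S = 10816
R = 21017 (R = Add(24910, Mul(-1, 3893)) = Add(24910, -3893) = 21017)
Mul(R, Pow(S, -1)) = Mul(21017, Pow(10816, -1)) = Mul(21017, Rational(1, 10816)) = Rational(21017, 10816)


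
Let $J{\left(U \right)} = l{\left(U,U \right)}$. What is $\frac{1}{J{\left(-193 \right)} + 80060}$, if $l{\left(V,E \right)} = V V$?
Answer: $\frac{1}{117309} \approx 8.5245 \cdot 10^{-6}$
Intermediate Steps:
$l{\left(V,E \right)} = V^{2}$
$J{\left(U \right)} = U^{2}$
$\frac{1}{J{\left(-193 \right)} + 80060} = \frac{1}{\left(-193\right)^{2} + 80060} = \frac{1}{37249 + 80060} = \frac{1}{117309}$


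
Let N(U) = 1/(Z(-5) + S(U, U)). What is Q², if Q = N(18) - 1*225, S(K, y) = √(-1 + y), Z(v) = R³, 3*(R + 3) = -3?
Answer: 842428429938/16638241 + 1835678*√17/16638241 ≈ 50633.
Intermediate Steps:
R = -4 (R = -3 + (⅓)*(-3) = -3 - 1 = -4)
Z(v) = -64 (Z(v) = (-4)³ = -64)
N(U) = 1/(-64 + √(-1 + U))
Q = -225 + 1/(-64 + √17) (Q = 1/(-64 + √(-1 + 18)) - 1*225 = 1/(-64 + √17) - 225 = -225 + 1/(-64 + √17) ≈ -225.02)
Q² = (-917839/4079 - √17/4079)²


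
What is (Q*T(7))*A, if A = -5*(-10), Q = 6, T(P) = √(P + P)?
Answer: 300*√14 ≈ 1122.5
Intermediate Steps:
T(P) = √2*√P (T(P) = √(2*P) = √2*√P)
A = 50
(Q*T(7))*A = (6*(√2*√7))*50 = (6*√14)*50 = 300*√14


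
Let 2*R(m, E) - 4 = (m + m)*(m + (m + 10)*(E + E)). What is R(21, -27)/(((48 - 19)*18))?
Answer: -34711/522 ≈ -66.496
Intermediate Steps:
R(m, E) = 2 + m*(m + 2*E*(10 + m)) (R(m, E) = 2 + ((m + m)*(m + (m + 10)*(E + E)))/2 = 2 + ((2*m)*(m + (10 + m)*(2*E)))/2 = 2 + ((2*m)*(m + 2*E*(10 + m)))/2 = 2 + (2*m*(m + 2*E*(10 + m)))/2 = 2 + m*(m + 2*E*(10 + m)))
R(21, -27)/(((48 - 19)*18)) = (2 + 21**2 + 2*(-27)*21**2 + 20*(-27)*21)/(((48 - 19)*18)) = (2 + 441 + 2*(-27)*441 - 11340)/((29*18)) = (2 + 441 - 23814 - 11340)/522 = -34711*1/522 = -34711/522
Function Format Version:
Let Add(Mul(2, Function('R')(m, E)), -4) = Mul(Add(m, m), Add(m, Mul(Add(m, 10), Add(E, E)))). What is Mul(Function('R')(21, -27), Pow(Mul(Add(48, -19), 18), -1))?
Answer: Rational(-34711, 522) ≈ -66.496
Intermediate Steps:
Function('R')(m, E) = Add(2, Mul(m, Add(m, Mul(2, E, Add(10, m))))) (Function('R')(m, E) = Add(2, Mul(Rational(1, 2), Mul(Add(m, m), Add(m, Mul(Add(m, 10), Add(E, E)))))) = Add(2, Mul(Rational(1, 2), Mul(Mul(2, m), Add(m, Mul(Add(10, m), Mul(2, E)))))) = Add(2, Mul(Rational(1, 2), Mul(Mul(2, m), Add(m, Mul(2, E, Add(10, m)))))) = Add(2, Mul(Rational(1, 2), Mul(2, m, Add(m, Mul(2, E, Add(10, m)))))) = Add(2, Mul(m, Add(m, Mul(2, E, Add(10, m))))))
Mul(Function('R')(21, -27), Pow(Mul(Add(48, -19), 18), -1)) = Mul(Add(2, Pow(21, 2), Mul(2, -27, Pow(21, 2)), Mul(20, -27, 21)), Pow(Mul(Add(48, -19), 18), -1)) = Mul(Add(2, 441, Mul(2, -27, 441), -11340), Pow(Mul(29, 18), -1)) = Mul(Add(2, 441, -23814, -11340), Pow(522, -1)) = Mul(-34711, Rational(1, 522)) = Rational(-34711, 522)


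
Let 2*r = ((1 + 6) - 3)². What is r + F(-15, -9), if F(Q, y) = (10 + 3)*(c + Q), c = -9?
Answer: -304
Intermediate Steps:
r = 8 (r = ((1 + 6) - 3)²/2 = (7 - 3)²/2 = (½)*4² = (½)*16 = 8)
F(Q, y) = -117 + 13*Q (F(Q, y) = (10 + 3)*(-9 + Q) = 13*(-9 + Q) = -117 + 13*Q)
r + F(-15, -9) = 8 + (-117 + 13*(-15)) = 8 + (-117 - 195) = 8 - 312 = -304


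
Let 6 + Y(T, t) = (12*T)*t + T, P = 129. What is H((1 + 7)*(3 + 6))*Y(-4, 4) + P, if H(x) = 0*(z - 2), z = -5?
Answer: 129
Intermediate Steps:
H(x) = 0 (H(x) = 0*(-5 - 2) = 0*(-7) = 0)
Y(T, t) = -6 + T + 12*T*t (Y(T, t) = -6 + ((12*T)*t + T) = -6 + (12*T*t + T) = -6 + (T + 12*T*t) = -6 + T + 12*T*t)
H((1 + 7)*(3 + 6))*Y(-4, 4) + P = 0*(-6 - 4 + 12*(-4)*4) + 129 = 0*(-6 - 4 - 192) + 129 = 0*(-202) + 129 = 0 + 129 = 129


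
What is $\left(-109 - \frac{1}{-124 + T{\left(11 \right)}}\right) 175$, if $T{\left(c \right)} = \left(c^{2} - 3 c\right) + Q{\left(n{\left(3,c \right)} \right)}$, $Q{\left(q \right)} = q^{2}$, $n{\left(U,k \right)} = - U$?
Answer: $- \frac{514850}{27} \approx -19069.0$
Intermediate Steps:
$T{\left(c \right)} = 9 + c^{2} - 3 c$ ($T{\left(c \right)} = \left(c^{2} - 3 c\right) + \left(\left(-1\right) 3\right)^{2} = \left(c^{2} - 3 c\right) + \left(-3\right)^{2} = \left(c^{2} - 3 c\right) + 9 = 9 + c^{2} - 3 c$)
$\left(-109 - \frac{1}{-124 + T{\left(11 \right)}}\right) 175 = \left(-109 - \frac{1}{-124 + \left(9 + 11^{2} - 33\right)}\right) 175 = \left(-109 - \frac{1}{-124 + \left(9 + 121 - 33\right)}\right) 175 = \left(-109 - \frac{1}{-124 + 97}\right) 175 = \left(-109 - \frac{1}{-27}\right) 175 = \left(-109 - - \frac{1}{27}\right) 175 = \left(-109 + \frac{1}{27}\right) 175 = \left(- \frac{2942}{27}\right) 175 = - \frac{514850}{27}$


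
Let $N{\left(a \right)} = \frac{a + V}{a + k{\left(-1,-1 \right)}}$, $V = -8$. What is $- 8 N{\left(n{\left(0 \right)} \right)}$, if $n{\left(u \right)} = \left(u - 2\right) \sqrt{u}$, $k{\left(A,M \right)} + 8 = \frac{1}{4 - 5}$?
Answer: $- \frac{64}{9} \approx -7.1111$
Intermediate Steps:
$k{\left(A,M \right)} = -9$ ($k{\left(A,M \right)} = -8 + \frac{1}{4 - 5} = -8 + \frac{1}{-1} = -8 - 1 = -9$)
$n{\left(u \right)} = \sqrt{u} \left(-2 + u\right)$ ($n{\left(u \right)} = \left(u - 2\right) \sqrt{u} = \left(-2 + u\right) \sqrt{u} = \sqrt{u} \left(-2 + u\right)$)
$N{\left(a \right)} = \frac{-8 + a}{-9 + a}$ ($N{\left(a \right)} = \frac{a - 8}{a - 9} = \frac{-8 + a}{-9 + a}$)
$- 8 N{\left(n{\left(0 \right)} \right)} = - 8 \frac{-8 + \sqrt{0} \left(-2 + 0\right)}{-9 + \sqrt{0} \left(-2 + 0\right)} = - 8 \frac{-8 + 0 \left(-2\right)}{-9 + 0 \left(-2\right)} = - 8 \frac{-8 + 0}{-9 + 0} = - 8 \frac{1}{-9} \left(-8\right) = - 8 \left(\left(- \frac{1}{9}\right) \left(-8\right)\right) = \left(-8\right) \frac{8}{9} = - \frac{64}{9}$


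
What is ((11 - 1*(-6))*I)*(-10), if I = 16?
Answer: -2720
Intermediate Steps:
((11 - 1*(-6))*I)*(-10) = ((11 - 1*(-6))*16)*(-10) = ((11 + 6)*16)*(-10) = (17*16)*(-10) = 272*(-10) = -2720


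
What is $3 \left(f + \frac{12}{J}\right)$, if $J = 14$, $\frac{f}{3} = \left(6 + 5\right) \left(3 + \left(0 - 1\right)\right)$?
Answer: $\frac{1404}{7} \approx 200.57$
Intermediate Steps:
$f = 66$ ($f = 3 \left(6 + 5\right) \left(3 + \left(0 - 1\right)\right) = 3 \cdot 11 \left(3 + \left(0 - 1\right)\right) = 3 \cdot 11 \left(3 - 1\right) = 3 \cdot 11 \cdot 2 = 3 \cdot 22 = 66$)
$3 \left(f + \frac{12}{J}\right) = 3 \left(66 + \frac{12}{14}\right) = 3 \left(66 + 12 \cdot \frac{1}{14}\right) = 3 \left(66 + \frac{6}{7}\right) = 3 \cdot \frac{468}{7} = \frac{1404}{7}$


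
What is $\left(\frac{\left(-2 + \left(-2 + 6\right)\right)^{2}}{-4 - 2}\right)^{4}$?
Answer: $\frac{16}{81} \approx 0.19753$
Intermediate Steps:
$\left(\frac{\left(-2 + \left(-2 + 6\right)\right)^{2}}{-4 - 2}\right)^{4} = \left(\frac{\left(-2 + 4\right)^{2}}{-6}\right)^{4} = \left(2^{2} \left(- \frac{1}{6}\right)\right)^{4} = \left(4 \left(- \frac{1}{6}\right)\right)^{4} = \left(- \frac{2}{3}\right)^{4} = \frac{16}{81}$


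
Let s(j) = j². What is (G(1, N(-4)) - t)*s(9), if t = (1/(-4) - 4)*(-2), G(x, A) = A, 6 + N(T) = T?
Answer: -2997/2 ≈ -1498.5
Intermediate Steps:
N(T) = -6 + T
t = 17/2 (t = (-¼ - 4)*(-2) = -17/4*(-2) = 17/2 ≈ 8.5000)
(G(1, N(-4)) - t)*s(9) = ((-6 - 4) - 1*17/2)*9² = (-10 - 17/2)*81 = -37/2*81 = -2997/2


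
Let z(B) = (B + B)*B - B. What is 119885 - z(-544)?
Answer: -472531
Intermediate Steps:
z(B) = -B + 2*B**2 (z(B) = (2*B)*B - B = 2*B**2 - B = -B + 2*B**2)
119885 - z(-544) = 119885 - (-544)*(-1 + 2*(-544)) = 119885 - (-544)*(-1 - 1088) = 119885 - (-544)*(-1089) = 119885 - 1*592416 = 119885 - 592416 = -472531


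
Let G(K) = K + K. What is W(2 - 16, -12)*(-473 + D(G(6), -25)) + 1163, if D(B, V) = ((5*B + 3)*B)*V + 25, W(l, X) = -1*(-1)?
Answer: -18185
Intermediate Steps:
G(K) = 2*K
W(l, X) = 1
D(B, V) = 25 + B*V*(3 + 5*B) (D(B, V) = ((3 + 5*B)*B)*V + 25 = (B*(3 + 5*B))*V + 25 = B*V*(3 + 5*B) + 25 = 25 + B*V*(3 + 5*B))
W(2 - 16, -12)*(-473 + D(G(6), -25)) + 1163 = 1*(-473 + (25 + 3*(2*6)*(-25) + 5*(-25)*(2*6)**2)) + 1163 = 1*(-473 + (25 + 3*12*(-25) + 5*(-25)*12**2)) + 1163 = 1*(-473 + (25 - 900 + 5*(-25)*144)) + 1163 = 1*(-473 + (25 - 900 - 18000)) + 1163 = 1*(-473 - 18875) + 1163 = 1*(-19348) + 1163 = -19348 + 1163 = -18185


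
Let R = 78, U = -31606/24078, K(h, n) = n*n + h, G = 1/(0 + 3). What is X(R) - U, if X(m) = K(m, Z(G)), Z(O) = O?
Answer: 2868548/36117 ≈ 79.424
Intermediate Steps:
G = ⅓ (G = 1/3 = ⅓ ≈ 0.33333)
K(h, n) = h + n² (K(h, n) = n² + h = h + n²)
U = -15803/12039 (U = -31606*1/24078 = -15803/12039 ≈ -1.3127)
X(m) = ⅑ + m (X(m) = m + (⅓)² = m + ⅑ = ⅑ + m)
X(R) - U = (⅑ + 78) - 1*(-15803/12039) = 703/9 + 15803/12039 = 2868548/36117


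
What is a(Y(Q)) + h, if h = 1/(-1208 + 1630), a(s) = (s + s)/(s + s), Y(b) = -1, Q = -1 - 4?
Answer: 423/422 ≈ 1.0024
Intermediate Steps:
Q = -5
a(s) = 1 (a(s) = (2*s)/((2*s)) = (2*s)*(1/(2*s)) = 1)
h = 1/422 ≈ 0.0023697
a(Y(Q)) + h = 1 + 1/422 = 423/422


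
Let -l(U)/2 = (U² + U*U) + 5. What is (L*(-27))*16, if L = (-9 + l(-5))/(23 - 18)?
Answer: 51408/5 ≈ 10282.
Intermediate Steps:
l(U) = -10 - 4*U² (l(U) = -2*((U² + U*U) + 5) = -2*((U² + U²) + 5) = -2*(2*U² + 5) = -2*(5 + 2*U²) = -10 - 4*U²)
L = -119/5 (L = (-9 + (-10 - 4*(-5)²))/(23 - 18) = (-9 + (-10 - 4*25))/5 = (-9 + (-10 - 100))*(⅕) = (-9 - 110)*(⅕) = -119*⅕ = -119/5 ≈ -23.800)
(L*(-27))*16 = -119/5*(-27)*16 = (3213/5)*16 = 51408/5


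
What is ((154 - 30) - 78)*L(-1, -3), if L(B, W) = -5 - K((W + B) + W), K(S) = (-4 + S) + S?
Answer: 598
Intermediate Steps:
K(S) = -4 + 2*S
L(B, W) = -1 - 4*W - 2*B (L(B, W) = -5 - (-4 + 2*((W + B) + W)) = -5 - (-4 + 2*((B + W) + W)) = -5 - (-4 + 2*(B + 2*W)) = -5 - (-4 + (2*B + 4*W)) = -5 - (-4 + 2*B + 4*W) = -5 + (4 - 4*W - 2*B) = -1 - 4*W - 2*B)
((154 - 30) - 78)*L(-1, -3) = ((154 - 30) - 78)*(-1 - 4*(-3) - 2*(-1)) = (124 - 78)*(-1 + 12 + 2) = 46*13 = 598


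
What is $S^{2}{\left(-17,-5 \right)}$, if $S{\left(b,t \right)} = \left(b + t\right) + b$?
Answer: $1521$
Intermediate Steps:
$S{\left(b,t \right)} = t + 2 b$
$S^{2}{\left(-17,-5 \right)} = \left(-5 + 2 \left(-17\right)\right)^{2} = \left(-5 - 34\right)^{2} = \left(-39\right)^{2} = 1521$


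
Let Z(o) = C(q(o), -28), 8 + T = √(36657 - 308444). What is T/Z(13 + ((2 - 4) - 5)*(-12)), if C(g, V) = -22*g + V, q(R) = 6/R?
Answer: 97/356 - 97*I*√271787/2848 ≈ 0.27247 - 17.756*I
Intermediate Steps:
C(g, V) = V - 22*g
T = -8 + I*√271787 (T = -8 + √(36657 - 308444) = -8 + √(-271787) = -8 + I*√271787 ≈ -8.0 + 521.33*I)
Z(o) = -28 - 132/o
T/Z(13 + ((2 - 4) - 5)*(-12)) = (-8 + I*√271787)/(-28 - 132/(13 + ((2 - 4) - 5)*(-12))) = (-8 + I*√271787)/(-28 - 132/(13 + (-2 - 5)*(-12))) = (-8 + I*√271787)/(-28 - 132/(13 - 7*(-12))) = (-8 + I*√271787)/(-28 - 132/(13 + 84)) = (-8 + I*√271787)/(-28 - 132/97) = (-8 + I*√271787)/(-2848/97) = (-8 + I*√271787)*(-97/2848) = 97/356 - 97*I*√271787/2848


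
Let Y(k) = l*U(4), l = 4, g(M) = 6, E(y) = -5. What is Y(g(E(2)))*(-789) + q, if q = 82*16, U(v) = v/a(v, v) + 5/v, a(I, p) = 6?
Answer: -4737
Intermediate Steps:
U(v) = 5/v + v/6 (U(v) = v/6 + 5/v = 5/v + v/6)
Y(k) = 23/3 (Y(k) = 4*(5/4 + (⅙)*4) = 4*(5*(¼) + ⅔) = 4*(5/4 + ⅔) = 4*(23/12) = 23/3)
q = 1312
Y(g(E(2)))*(-789) + q = (23/3)*(-789) + 1312 = -6049 + 1312 = -4737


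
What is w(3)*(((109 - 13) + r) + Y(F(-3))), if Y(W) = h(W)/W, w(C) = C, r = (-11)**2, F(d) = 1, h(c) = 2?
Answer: 657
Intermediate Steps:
r = 121
Y(W) = 2/W
w(3)*(((109 - 13) + r) + Y(F(-3))) = 3*(((109 - 13) + 121) + 2/1) = 3*((96 + 121) + 2*1) = 3*(217 + 2) = 3*219 = 657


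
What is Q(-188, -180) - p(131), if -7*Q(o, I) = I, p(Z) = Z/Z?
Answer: 173/7 ≈ 24.714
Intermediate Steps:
p(Z) = 1
Q(o, I) = -I/7
Q(-188, -180) - p(131) = -⅐*(-180) - 1*1 = 180/7 - 1 = 173/7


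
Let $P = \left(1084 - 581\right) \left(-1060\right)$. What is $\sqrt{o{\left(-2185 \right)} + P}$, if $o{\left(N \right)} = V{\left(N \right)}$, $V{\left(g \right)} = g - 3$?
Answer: $2 i \sqrt{133842} \approx 731.69 i$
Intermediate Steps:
$V{\left(g \right)} = -3 + g$ ($V{\left(g \right)} = g - 3 = -3 + g$)
$o{\left(N \right)} = -3 + N$
$P = -533180$ ($P = 503 \left(-1060\right) = -533180$)
$\sqrt{o{\left(-2185 \right)} + P} = \sqrt{\left(-3 - 2185\right) - 533180} = \sqrt{-2188 - 533180} = \sqrt{-535368} = 2 i \sqrt{133842}$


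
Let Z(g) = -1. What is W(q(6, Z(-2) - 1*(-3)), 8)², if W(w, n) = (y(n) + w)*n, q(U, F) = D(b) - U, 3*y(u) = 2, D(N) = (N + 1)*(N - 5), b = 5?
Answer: 16384/9 ≈ 1820.4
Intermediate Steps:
D(N) = (1 + N)*(-5 + N)
y(u) = ⅔ (y(u) = (⅓)*2 = ⅔)
q(U, F) = -U (q(U, F) = (-5 + 5² - 4*5) - U = (-5 + 25 - 20) - U = 0 - U = -U)
W(w, n) = n*(⅔ + w) (W(w, n) = (⅔ + w)*n = n*(⅔ + w))
W(q(6, Z(-2) - 1*(-3)), 8)² = ((⅓)*8*(2 + 3*(-1*6)))² = ((⅓)*8*(2 + 3*(-6)))² = ((⅓)*8*(2 - 18))² = ((⅓)*8*(-16))² = (-128/3)² = 16384/9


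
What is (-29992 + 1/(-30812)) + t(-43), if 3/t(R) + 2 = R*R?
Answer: -1706837551299/56909764 ≈ -29992.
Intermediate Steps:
t(R) = 3/(-2 + R²) (t(R) = 3/(-2 + R*R) = 3/(-2 + R²))
(-29992 + 1/(-30812)) + t(-43) = (-29992 + 1/(-30812)) + 3/(-2 + (-43)²) = (-29992 - 1/30812) + 3/(-2 + 1849) = -924113505/30812 + 3/1847 = -1706837551299/56909764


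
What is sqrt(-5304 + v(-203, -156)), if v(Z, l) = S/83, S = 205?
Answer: I*sqrt(36522241)/83 ≈ 72.812*I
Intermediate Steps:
v(Z, l) = 205/83
sqrt(-5304 + v(-203, -156)) = sqrt(-5304 + 205/83) = sqrt(-440027/83) = I*sqrt(36522241)/83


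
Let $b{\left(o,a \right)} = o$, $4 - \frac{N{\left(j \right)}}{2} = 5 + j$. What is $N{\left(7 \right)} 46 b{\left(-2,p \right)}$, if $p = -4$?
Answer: $1472$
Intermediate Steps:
$N{\left(j \right)} = -2 - 2 j$ ($N{\left(j \right)} = 8 - 2 \left(5 + j\right) = 8 - \left(10 + 2 j\right) = -2 - 2 j$)
$N{\left(7 \right)} 46 b{\left(-2,p \right)} = \left(-2 - 14\right) 46 \left(-2\right) = \left(-16\right) 46 \left(-2\right) = \left(-736\right) \left(-2\right) = 1472$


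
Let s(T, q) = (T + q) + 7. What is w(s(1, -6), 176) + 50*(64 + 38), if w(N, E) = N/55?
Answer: 280502/55 ≈ 5100.0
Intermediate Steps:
s(T, q) = 7 + T + q
w(N, E) = N/55 (w(N, E) = N*(1/55) = N/55)
w(s(1, -6), 176) + 50*(64 + 38) = (7 + 1 - 6)/55 + 50*(64 + 38) = (1/55)*2 + 50*102 = 2/55 + 5100 = 280502/55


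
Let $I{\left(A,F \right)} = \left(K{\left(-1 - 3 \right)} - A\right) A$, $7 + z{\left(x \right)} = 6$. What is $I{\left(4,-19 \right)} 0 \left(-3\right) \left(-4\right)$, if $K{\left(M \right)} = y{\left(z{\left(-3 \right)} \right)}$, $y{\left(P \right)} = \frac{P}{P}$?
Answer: $0$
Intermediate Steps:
$z{\left(x \right)} = -1$ ($z{\left(x \right)} = -7 + 6 = -1$)
$y{\left(P \right)} = 1$
$K{\left(M \right)} = 1$
$I{\left(A,F \right)} = A \left(1 - A\right)$ ($I{\left(A,F \right)} = \left(1 - A\right) A = A \left(1 - A\right)$)
$I{\left(4,-19 \right)} 0 \left(-3\right) \left(-4\right) = 4 \left(1 - 4\right) 0 \left(-3\right) \left(-4\right) = 4 \left(1 - 4\right) 0 \left(-4\right) = 4 \left(-3\right) 0 = \left(-12\right) 0 = 0$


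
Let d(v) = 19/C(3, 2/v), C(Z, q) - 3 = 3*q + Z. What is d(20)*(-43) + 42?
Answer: -5524/63 ≈ -87.682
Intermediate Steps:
C(Z, q) = 3 + Z + 3*q (C(Z, q) = 3 + (3*q + Z) = 3 + (Z + 3*q) = 3 + Z + 3*q)
d(v) = 19/(6 + 6/v) (d(v) = 19/(3 + 3 + 3*(2/v)) = 19/(3 + 3 + 6/v) = 19/(6 + 6/v))
d(20)*(-43) + 42 = ((19/6)*20/(1 + 20))*(-43) + 42 = ((19/6)*20/21)*(-43) + 42 = ((19/6)*20*(1/21))*(-43) + 42 = (190/63)*(-43) + 42 = -8170/63 + 42 = -5524/63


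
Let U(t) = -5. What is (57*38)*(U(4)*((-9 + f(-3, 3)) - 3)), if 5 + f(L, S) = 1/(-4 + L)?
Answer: 1299600/7 ≈ 1.8566e+5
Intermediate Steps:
f(L, S) = -5 + 1/(-4 + L)
(57*38)*(U(4)*((-9 + f(-3, 3)) - 3)) = (57*38)*(-5*((-9 + (21 - 5*(-3))/(-4 - 3)) - 3)) = 2166*(-5*((-9 + (21 + 15)/(-7)) - 3)) = 2166*(-5*((-9 - 1/7*36) - 3)) = 2166*(-5*((-9 - 36/7) - 3)) = 2166*(-5*(-99/7 - 3)) = 2166*(-5*(-120/7)) = 2166*(600/7) = 1299600/7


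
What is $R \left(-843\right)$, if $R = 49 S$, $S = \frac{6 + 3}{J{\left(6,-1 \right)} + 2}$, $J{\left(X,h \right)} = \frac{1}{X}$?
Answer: $- \frac{2230578}{13} \approx -1.7158 \cdot 10^{5}$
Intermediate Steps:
$S = \frac{54}{13}$ ($S = \frac{6 + 3}{\frac{1}{6} + 2} = \frac{9}{\frac{1}{6} + 2} = \frac{9}{\frac{13}{6}} = 9 \cdot \frac{6}{13} = \frac{54}{13} \approx 4.1538$)
$R = \frac{2646}{13}$ ($R = 49 \cdot \frac{54}{13} = \frac{2646}{13} \approx 203.54$)
$R \left(-843\right) = \frac{2646}{13} \left(-843\right) = - \frac{2230578}{13}$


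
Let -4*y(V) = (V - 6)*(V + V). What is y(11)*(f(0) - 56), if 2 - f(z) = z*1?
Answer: 1485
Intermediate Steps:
y(V) = -V*(-6 + V)/2 (y(V) = -(V - 6)*(V + V)/4 = -(-6 + V)*2*V/4 = -V*(-6 + V)/2)
f(z) = 2 - z
y(11)*(f(0) - 56) = ((½)*11*(6 - 1*11))*((2 - 1*0) - 56) = ((½)*11*(6 - 11))*((2 + 0) - 56) = ((½)*11*(-5))*(2 - 56) = -55/2*(-54) = 1485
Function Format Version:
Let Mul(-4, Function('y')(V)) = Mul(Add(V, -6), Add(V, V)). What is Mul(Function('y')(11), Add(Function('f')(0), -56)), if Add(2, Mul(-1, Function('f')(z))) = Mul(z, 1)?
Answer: 1485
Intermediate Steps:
Function('y')(V) = Mul(Rational(-1, 2), V, Add(-6, V)) (Function('y')(V) = Mul(Rational(-1, 4), Mul(Add(V, -6), Add(V, V))) = Mul(Rational(-1, 4), Mul(Add(-6, V), Mul(2, V))) = Mul(Rational(-1, 4), Mul(2, V, Add(-6, V))) = Mul(Rational(-1, 2), V, Add(-6, V)))
Function('f')(z) = Add(2, Mul(-1, z)) (Function('f')(z) = Add(2, Mul(-1, Mul(z, 1))) = Add(2, Mul(-1, z)))
Mul(Function('y')(11), Add(Function('f')(0), -56)) = Mul(Mul(Rational(1, 2), 11, Add(6, Mul(-1, 11))), Add(Add(2, Mul(-1, 0)), -56)) = Mul(Mul(Rational(1, 2), 11, Add(6, -11)), Add(Add(2, 0), -56)) = Mul(Mul(Rational(1, 2), 11, -5), Add(2, -56)) = Mul(Rational(-55, 2), -54) = 1485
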